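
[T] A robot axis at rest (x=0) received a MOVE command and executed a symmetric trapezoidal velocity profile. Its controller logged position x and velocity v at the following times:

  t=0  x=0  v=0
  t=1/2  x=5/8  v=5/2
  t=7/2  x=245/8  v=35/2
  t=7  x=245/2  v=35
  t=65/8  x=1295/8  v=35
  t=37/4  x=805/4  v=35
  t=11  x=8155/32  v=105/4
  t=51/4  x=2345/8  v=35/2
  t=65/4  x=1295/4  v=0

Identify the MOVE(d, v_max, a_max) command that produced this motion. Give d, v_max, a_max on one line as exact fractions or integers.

d=1295/4 v_max=35 a_max=5

final state: t=65/4, x=1295/4, v=0 → d = 1295/4
a_max = (5/2−0)/(1/2−0) = 5
max v = 35 over t∈[7,37/4] → v_max = 35
check: 35·(7+9/4) = 1295/4 ✓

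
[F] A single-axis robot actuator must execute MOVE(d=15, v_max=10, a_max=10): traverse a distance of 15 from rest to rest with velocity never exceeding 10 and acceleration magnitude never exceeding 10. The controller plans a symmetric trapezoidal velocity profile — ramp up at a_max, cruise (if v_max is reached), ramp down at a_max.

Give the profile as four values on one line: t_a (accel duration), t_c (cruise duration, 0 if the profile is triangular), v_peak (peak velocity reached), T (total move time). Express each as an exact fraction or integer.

vₘ²/aₘ = 10²/10 = 10
15 ≥ 10 → trapezoidal
t_a = 10/10 = 1; v_peak = 10
d_cruise = 15 − 10 = 5; t_c = 5/10 = 1/2
T = 2·1 + 1/2 = 5/2

t_a=1 t_c=1/2 v_peak=10 T=5/2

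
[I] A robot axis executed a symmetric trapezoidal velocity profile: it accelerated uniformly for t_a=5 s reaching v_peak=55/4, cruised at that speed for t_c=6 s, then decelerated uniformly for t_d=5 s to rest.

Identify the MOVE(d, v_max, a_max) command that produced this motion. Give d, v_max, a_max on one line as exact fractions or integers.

d=605/4 v_max=55/4 a_max=11/4

a_max = (55/4)/5 = 11/4
d_a = ½·55/4·5 = 275/8; d_c = 55/4·6 = 165/2
d = 2·275/8 + 165/2 = 605/4
t_c = 6 > 0 ⇒ limit active, v_max = 55/4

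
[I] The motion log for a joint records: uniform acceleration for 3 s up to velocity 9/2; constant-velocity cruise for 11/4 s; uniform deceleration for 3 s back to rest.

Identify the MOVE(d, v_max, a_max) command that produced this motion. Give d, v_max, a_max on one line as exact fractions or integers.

a_max = (9/2)/3 = 3/2
d_a = ½·9/2·3 = 27/4; d_c = 9/2·11/4 = 99/8
d = 2·27/4 + 99/8 = 207/8
t_c = 11/4 > 0 ⇒ limit active, v_max = 9/2

d=207/8 v_max=9/2 a_max=3/2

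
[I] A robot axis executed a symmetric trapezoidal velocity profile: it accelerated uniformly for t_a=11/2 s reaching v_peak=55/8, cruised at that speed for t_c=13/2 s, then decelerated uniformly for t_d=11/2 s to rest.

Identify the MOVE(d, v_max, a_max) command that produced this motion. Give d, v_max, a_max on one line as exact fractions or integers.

d=165/2 v_max=55/8 a_max=5/4

a_max = (55/8)/(11/2) = 5/4
d_a = ½·55/8·11/2 = 605/32; d_c = 55/8·13/2 = 715/16
d = 2·605/32 + 715/16 = 165/2
t_c = 13/2 > 0 → v_max = v_peak = 55/8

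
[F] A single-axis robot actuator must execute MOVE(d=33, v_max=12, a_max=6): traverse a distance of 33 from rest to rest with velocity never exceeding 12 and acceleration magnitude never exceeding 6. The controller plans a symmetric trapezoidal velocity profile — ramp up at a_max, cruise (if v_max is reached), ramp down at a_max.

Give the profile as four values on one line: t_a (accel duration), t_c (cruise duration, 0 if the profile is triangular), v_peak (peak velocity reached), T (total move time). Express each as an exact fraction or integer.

v_max²/a_max = 12²/6 = 24
33 ≥ 24 → trapezoidal
t_a = 12/6 = 2; v_peak = 12
d_cruise = 33 − 24 = 9; t_c = 9/12 = 3/4
T = 2·2 + 3/4 = 19/4

t_a=2 t_c=3/4 v_peak=12 T=19/4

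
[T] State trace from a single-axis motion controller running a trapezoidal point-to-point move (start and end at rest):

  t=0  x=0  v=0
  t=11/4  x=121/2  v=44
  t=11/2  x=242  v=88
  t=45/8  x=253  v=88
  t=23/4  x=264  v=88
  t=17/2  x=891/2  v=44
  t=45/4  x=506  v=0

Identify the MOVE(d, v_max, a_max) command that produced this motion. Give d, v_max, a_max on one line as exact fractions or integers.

d=506 v_max=88 a_max=16

final state: t=45/4, x=506, v=0 → d = 506
a_max = (44−0)/(11/4−0) = 16
max v = 88 over t∈[11/2,23/4] → v_max = 88
check: 88·(11/2+1/4) = 506 ✓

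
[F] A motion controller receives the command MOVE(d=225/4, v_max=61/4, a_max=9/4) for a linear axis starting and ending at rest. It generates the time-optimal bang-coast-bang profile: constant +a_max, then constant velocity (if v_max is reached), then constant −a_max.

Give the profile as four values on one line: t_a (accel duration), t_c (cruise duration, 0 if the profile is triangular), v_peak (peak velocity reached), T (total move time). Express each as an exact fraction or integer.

(v_max)²/a_max = (61/4)²/(9/4) = 3721/36
225/4 < 3721/36 ⇒ no cruise
v_peak = √(225/4·9/4) = √(2025/16) = 45/4
t_a = (45/4)/(9/4) = 5; t_c = 0
T = 2·5 = 10

t_a=5 t_c=0 v_peak=45/4 T=10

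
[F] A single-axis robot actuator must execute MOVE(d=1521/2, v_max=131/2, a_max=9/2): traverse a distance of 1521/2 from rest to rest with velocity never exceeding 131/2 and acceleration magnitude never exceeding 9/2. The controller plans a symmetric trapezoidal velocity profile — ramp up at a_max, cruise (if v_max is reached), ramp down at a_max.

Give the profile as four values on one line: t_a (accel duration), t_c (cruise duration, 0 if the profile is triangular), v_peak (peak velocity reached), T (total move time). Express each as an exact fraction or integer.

t_a=13 t_c=0 v_peak=117/2 T=26

vₘ²/aₘ = (131/2)²/(9/2) = 17161/18
1521/2 < 17161/18 ⇒ no cruise
v_peak = √(1521/2·9/2) = √(13689/4) = 117/2
t_a = (117/2)/(9/2) = 13; t_c = 0
T = 2·13 = 26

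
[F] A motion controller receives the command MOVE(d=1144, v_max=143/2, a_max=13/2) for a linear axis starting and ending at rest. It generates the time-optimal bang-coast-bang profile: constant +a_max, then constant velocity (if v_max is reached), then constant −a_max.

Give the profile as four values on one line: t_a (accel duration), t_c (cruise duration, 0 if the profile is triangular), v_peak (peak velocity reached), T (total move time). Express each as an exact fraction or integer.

t_a=11 t_c=5 v_peak=143/2 T=27

vₘ²/aₘ = (143/2)²/(13/2) = 1573/2
1144 ≥ 1573/2 → trapezoidal
t_a = (143/2)/(13/2) = 11; v_peak = 143/2
d_cruise = 1144 − 1573/2 = 715/2; t_c = (715/2)/(143/2) = 5
T = 2·11 + 5 = 27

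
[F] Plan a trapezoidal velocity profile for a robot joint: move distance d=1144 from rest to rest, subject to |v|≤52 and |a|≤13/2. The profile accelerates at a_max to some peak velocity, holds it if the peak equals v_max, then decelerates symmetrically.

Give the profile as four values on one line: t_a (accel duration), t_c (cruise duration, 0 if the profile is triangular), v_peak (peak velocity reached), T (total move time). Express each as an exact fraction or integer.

(v_max)²/a_max = 52²/(13/2) = 416
1144 ≥ 416 ⇒ cruise phase
t_a = 52/(13/2) = 8; v_peak = 52
d_cruise = 1144 − 416 = 728; t_c = 728/52 = 14
T = 2·8 + 14 = 30

t_a=8 t_c=14 v_peak=52 T=30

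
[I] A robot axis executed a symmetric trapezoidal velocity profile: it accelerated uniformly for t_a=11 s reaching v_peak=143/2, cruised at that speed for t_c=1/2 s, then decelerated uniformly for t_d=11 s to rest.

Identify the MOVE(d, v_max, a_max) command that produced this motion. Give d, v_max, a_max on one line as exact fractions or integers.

a_max = (143/2)/11 = 13/2
d_a = ½·143/2·11 = 1573/4; d_c = 143/2·1/2 = 143/4
d = 2·1573/4 + 143/4 = 3289/4
t_c = 1/2 > 0 → v_max = v_peak = 143/2

d=3289/4 v_max=143/2 a_max=13/2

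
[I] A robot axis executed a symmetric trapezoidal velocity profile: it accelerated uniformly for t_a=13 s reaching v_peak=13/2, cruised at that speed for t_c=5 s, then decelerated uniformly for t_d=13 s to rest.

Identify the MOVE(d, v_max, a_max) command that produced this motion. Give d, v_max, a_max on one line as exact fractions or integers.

a_max = (13/2)/13 = 1/2
d_a = ½·13/2·13 = 169/4; d_c = 13/2·5 = 65/2
d = 2·169/4 + 65/2 = 117
t_c = 5 > 0 so v_max = 13/2

d=117 v_max=13/2 a_max=1/2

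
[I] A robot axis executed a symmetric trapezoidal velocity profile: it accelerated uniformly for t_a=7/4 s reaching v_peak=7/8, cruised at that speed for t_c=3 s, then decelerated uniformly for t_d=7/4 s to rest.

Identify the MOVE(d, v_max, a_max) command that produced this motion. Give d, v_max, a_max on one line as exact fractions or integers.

a_max = (7/8)/(7/4) = 1/2
d_a = ½·7/8·7/4 = 49/64; d_c = 7/8·3 = 21/8
d = 2·49/64 + 21/8 = 133/32
t_c = 3 > 0 so v_max = 7/8

d=133/32 v_max=7/8 a_max=1/2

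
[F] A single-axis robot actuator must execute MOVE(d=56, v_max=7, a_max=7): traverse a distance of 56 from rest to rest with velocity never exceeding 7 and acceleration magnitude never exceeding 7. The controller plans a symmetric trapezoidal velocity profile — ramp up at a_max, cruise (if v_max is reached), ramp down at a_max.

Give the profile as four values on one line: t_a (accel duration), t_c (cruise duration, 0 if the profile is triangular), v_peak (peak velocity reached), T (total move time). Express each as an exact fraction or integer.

t_a=1 t_c=7 v_peak=7 T=9

vₘ²/aₘ = 7²/7 = 7
56 ≥ 7 so v_max reached
t_a = 7/7 = 1; v_peak = 7
d_cruise = 56 − 7 = 49; t_c = 49/7 = 7
T = 2·1 + 7 = 9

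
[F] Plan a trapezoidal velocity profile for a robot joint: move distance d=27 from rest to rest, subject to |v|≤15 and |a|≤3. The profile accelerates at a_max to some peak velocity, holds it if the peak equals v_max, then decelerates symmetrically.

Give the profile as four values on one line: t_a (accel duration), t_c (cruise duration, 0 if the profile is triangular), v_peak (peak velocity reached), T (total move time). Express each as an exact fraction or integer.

t_a=3 t_c=0 v_peak=9 T=6

(v_max)²/a_max = 15²/3 = 75
27 < 75 → triangular
v_peak = √(27·3) = √81 = 9
t_a = 9/3 = 3; t_c = 0
T = 2·3 = 6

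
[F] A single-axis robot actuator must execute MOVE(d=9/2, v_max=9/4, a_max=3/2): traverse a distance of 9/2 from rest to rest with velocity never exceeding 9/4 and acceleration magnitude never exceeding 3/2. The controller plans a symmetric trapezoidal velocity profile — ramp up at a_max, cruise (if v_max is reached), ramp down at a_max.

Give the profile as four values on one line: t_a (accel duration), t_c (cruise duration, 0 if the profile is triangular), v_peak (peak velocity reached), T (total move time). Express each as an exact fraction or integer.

v_max²/a_max = (9/4)²/(3/2) = 27/8
9/2 ≥ 27/8 → trapezoidal
t_a = (9/4)/(3/2) = 3/2; v_peak = 9/4
d_cruise = 9/2 − 27/8 = 9/8; t_c = (9/8)/(9/4) = 1/2
T = 2·3/2 + 1/2 = 7/2

t_a=3/2 t_c=1/2 v_peak=9/4 T=7/2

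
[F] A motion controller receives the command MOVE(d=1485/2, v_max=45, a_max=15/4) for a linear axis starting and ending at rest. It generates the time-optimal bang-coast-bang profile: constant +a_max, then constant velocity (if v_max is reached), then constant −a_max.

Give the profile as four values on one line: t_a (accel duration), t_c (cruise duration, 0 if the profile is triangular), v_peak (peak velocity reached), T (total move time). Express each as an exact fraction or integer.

(v_max)²/a_max = 45²/(15/4) = 540
1485/2 ≥ 540 → trapezoidal
t_a = 45/(15/4) = 12; v_peak = 45
d_cruise = 1485/2 − 540 = 405/2; t_c = (405/2)/45 = 9/2
T = 2·12 + 9/2 = 57/2

t_a=12 t_c=9/2 v_peak=45 T=57/2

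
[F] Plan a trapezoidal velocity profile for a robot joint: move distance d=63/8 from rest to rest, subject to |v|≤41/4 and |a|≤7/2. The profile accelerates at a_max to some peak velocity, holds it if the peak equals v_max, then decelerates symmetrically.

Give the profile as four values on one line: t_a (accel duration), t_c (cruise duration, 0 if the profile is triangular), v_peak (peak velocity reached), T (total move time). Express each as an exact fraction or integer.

t_a=3/2 t_c=0 v_peak=21/4 T=3

v_max²/a_max = (41/4)²/(7/2) = 1681/56
63/8 < 1681/56 → triangular
v_peak = √(63/8·7/2) = √(441/16) = 21/4
t_a = (21/4)/(7/2) = 3/2; t_c = 0
T = 2·3/2 = 3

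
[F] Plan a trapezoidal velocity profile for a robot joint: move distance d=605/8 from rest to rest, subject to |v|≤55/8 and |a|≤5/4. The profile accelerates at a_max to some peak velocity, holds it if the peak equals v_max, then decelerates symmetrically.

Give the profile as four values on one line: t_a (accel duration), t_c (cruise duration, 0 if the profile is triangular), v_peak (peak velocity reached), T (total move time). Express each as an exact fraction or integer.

v_max²/a_max = (55/8)²/(5/4) = 605/16
605/8 ≥ 605/16 → trapezoidal
t_a = (55/8)/(5/4) = 11/2; v_peak = 55/8
d_cruise = 605/8 − 605/16 = 605/16; t_c = (605/16)/(55/8) = 11/2
T = 2·11/2 + 11/2 = 33/2

t_a=11/2 t_c=11/2 v_peak=55/8 T=33/2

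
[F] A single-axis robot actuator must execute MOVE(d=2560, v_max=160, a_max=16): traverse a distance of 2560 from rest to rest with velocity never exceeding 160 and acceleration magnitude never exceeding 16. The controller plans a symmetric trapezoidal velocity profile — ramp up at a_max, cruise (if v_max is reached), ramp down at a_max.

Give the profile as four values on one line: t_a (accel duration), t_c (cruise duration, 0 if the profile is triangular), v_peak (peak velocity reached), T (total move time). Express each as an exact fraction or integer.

t_a=10 t_c=6 v_peak=160 T=26

(v_max)²/a_max = 160²/16 = 1600
2560 ≥ 1600 so v_max reached
t_a = 160/16 = 10; v_peak = 160
d_cruise = 2560 − 1600 = 960; t_c = 960/160 = 6
T = 2·10 + 6 = 26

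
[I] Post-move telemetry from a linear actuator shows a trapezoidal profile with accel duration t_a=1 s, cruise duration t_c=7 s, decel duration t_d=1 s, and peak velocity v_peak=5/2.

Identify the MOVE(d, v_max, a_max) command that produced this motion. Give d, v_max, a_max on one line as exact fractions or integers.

d=20 v_max=5/2 a_max=5/2

a_max = (5/2)/1 = 5/2
d_a = ½·5/2·1 = 5/4; d_c = 5/2·7 = 35/2
d = 2·5/4 + 35/2 = 20
t_c = 7 > 0 → v_max = v_peak = 5/2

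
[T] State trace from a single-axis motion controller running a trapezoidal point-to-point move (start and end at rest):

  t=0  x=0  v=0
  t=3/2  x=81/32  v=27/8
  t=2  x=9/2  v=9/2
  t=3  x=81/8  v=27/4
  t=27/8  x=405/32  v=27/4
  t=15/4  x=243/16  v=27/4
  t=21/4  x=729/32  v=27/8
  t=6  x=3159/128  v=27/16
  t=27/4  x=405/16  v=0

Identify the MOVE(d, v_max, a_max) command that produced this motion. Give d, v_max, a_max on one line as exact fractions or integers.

d=405/16 v_max=27/4 a_max=9/4

final state: t=27/4, x=405/16, v=0 → d = 405/16
a_max = (27/8−0)/(3/2−0) = 9/4
max v = 27/4 over t∈[3,15/4] → v_max = 27/4
check: 27/4·(3+3/4) = 405/16 ✓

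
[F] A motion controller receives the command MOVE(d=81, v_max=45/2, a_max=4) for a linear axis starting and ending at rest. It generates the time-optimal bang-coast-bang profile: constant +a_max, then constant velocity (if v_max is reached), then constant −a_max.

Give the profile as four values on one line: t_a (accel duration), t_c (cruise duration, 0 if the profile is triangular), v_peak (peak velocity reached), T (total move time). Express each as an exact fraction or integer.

(v_max)²/a_max = (45/2)²/4 = 2025/16
81 < 2025/16 so t_c = 0
v_peak = √(81·4) = √324 = 18
t_a = 18/4 = 9/2; t_c = 0
T = 2·9/2 = 9

t_a=9/2 t_c=0 v_peak=18 T=9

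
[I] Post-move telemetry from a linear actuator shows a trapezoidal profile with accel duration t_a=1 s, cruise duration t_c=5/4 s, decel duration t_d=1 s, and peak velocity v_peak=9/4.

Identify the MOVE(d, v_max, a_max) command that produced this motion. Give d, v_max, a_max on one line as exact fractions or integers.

a_max = (9/4)/1 = 9/4
d_a = ½·9/4·1 = 9/8; d_c = 9/4·5/4 = 45/16
d = 2·9/8 + 45/16 = 81/16
t_c = 5/4 > 0 so v_max = 9/4

d=81/16 v_max=9/4 a_max=9/4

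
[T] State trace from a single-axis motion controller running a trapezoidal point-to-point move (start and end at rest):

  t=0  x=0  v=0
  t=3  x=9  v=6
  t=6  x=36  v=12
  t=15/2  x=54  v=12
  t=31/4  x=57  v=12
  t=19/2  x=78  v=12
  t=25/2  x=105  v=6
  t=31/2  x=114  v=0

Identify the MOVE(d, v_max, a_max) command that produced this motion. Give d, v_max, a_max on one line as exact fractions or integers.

d=114 v_max=12 a_max=2

final state: t=31/2, x=114, v=0 → d = 114
a_max = (6−0)/(3−0) = 2
max v = 12 over t∈[6,19/2] → v_max = 12
check: 12·(6+7/2) = 114 ✓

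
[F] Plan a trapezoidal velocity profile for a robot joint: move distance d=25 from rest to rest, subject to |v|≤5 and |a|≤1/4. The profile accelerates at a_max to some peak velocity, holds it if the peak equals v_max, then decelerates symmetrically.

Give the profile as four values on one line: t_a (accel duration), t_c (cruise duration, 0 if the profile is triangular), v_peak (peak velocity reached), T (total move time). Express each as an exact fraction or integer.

t_a=10 t_c=0 v_peak=5/2 T=20

v_max²/a_max = 5²/(1/4) = 100
25 < 100 ⇒ no cruise
v_peak = √(25·1/4) = √(25/4) = 5/2
t_a = (5/2)/(1/4) = 10; t_c = 0
T = 2·10 = 20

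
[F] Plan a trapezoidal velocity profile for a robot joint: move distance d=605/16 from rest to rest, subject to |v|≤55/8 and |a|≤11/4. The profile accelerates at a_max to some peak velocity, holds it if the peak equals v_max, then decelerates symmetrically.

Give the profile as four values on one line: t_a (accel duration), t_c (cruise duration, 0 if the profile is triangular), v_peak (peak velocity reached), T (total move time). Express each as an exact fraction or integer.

(v_max)²/a_max = (55/8)²/(11/4) = 275/16
605/16 ≥ 275/16 ⇒ cruise phase
t_a = (55/8)/(11/4) = 5/2; v_peak = 55/8
d_cruise = 605/16 − 275/16 = 165/8; t_c = (165/8)/(55/8) = 3
T = 2·5/2 + 3 = 8

t_a=5/2 t_c=3 v_peak=55/8 T=8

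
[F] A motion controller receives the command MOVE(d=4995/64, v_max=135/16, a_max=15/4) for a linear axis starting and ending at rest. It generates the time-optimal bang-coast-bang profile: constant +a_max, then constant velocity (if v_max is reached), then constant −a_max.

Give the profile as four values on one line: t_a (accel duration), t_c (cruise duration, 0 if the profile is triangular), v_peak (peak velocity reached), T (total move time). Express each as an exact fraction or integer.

(v_max)²/a_max = (135/16)²/(15/4) = 1215/64
4995/64 ≥ 1215/64 → trapezoidal
t_a = (135/16)/(15/4) = 9/4; v_peak = 135/16
d_cruise = 4995/64 − 1215/64 = 945/16; t_c = (945/16)/(135/16) = 7
T = 2·9/4 + 7 = 23/2

t_a=9/4 t_c=7 v_peak=135/16 T=23/2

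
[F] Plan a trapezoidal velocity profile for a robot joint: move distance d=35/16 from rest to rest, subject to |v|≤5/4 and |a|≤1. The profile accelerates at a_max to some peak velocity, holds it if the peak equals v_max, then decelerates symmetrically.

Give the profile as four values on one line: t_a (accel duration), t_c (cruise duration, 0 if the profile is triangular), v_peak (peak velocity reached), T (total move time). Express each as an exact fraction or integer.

v_max²/a_max = (5/4)²/1 = 25/16
35/16 ≥ 25/16 → trapezoidal
t_a = (5/4)/1 = 5/4; v_peak = 5/4
d_cruise = 35/16 − 25/16 = 5/8; t_c = (5/8)/(5/4) = 1/2
T = 2·5/4 + 1/2 = 3

t_a=5/4 t_c=1/2 v_peak=5/4 T=3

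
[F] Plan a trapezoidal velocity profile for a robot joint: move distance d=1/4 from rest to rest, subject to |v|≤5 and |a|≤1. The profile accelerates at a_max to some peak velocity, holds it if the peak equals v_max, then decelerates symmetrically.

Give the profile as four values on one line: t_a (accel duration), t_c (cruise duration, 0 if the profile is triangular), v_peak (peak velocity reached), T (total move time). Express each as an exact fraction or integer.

t_a=1/2 t_c=0 v_peak=1/2 T=1

vₘ²/aₘ = 5²/1 = 25
1/4 < 25 ⇒ no cruise
v_peak = √(1/4·1) = √(1/4) = 1/2
t_a = (1/2)/1 = 1/2; t_c = 0
T = 2·1/2 = 1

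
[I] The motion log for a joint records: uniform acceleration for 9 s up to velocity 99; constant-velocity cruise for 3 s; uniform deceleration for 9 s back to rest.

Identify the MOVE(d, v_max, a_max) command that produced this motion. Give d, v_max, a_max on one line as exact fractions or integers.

d=1188 v_max=99 a_max=11

a_max = 99/9 = 11
d_a = ½·99·9 = 891/2; d_c = 99·3 = 297
d = 2·891/2 + 297 = 1188
t_c = 3 > 0 ⇒ limit active, v_max = 99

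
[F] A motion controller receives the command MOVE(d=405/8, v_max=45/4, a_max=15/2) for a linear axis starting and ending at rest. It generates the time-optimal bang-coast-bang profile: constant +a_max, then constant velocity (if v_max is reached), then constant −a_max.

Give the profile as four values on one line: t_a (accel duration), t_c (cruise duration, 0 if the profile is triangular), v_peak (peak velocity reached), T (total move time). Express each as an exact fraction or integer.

v_max²/a_max = (45/4)²/(15/2) = 135/8
405/8 ≥ 135/8 ⇒ cruise phase
t_a = (45/4)/(15/2) = 3/2; v_peak = 45/4
d_cruise = 405/8 − 135/8 = 135/4; t_c = (135/4)/(45/4) = 3
T = 2·3/2 + 3 = 6

t_a=3/2 t_c=3 v_peak=45/4 T=6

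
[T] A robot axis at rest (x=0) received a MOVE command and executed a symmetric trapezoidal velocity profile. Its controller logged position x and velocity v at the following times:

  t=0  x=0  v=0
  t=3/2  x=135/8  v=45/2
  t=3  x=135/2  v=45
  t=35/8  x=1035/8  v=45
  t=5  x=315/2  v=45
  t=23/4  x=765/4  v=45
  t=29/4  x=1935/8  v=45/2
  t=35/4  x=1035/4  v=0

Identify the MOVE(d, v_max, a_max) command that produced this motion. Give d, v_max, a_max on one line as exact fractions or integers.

d=1035/4 v_max=45 a_max=15

final state: t=35/4, x=1035/4, v=0 → d = 1035/4
a_max = (45/2−0)/(3/2−0) = 15
max v = 45 over t∈[3,23/4] → v_max = 45
check: 45·(3+11/4) = 1035/4 ✓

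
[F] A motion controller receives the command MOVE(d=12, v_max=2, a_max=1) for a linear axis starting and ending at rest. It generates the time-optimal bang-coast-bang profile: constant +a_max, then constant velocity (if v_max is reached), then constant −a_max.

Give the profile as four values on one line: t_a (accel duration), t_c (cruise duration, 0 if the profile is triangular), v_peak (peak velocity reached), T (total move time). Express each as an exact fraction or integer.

v_max²/a_max = 2²/1 = 4
12 ≥ 4 so v_max reached
t_a = 2/1 = 2; v_peak = 2
d_cruise = 12 − 4 = 8; t_c = 8/2 = 4
T = 2·2 + 4 = 8

t_a=2 t_c=4 v_peak=2 T=8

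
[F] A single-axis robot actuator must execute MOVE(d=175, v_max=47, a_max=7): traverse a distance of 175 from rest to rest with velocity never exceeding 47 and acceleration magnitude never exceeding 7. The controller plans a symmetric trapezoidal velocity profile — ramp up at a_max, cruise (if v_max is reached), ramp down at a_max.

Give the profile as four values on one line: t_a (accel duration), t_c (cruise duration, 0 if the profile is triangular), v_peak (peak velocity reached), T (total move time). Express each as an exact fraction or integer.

t_a=5 t_c=0 v_peak=35 T=10

vₘ²/aₘ = 47²/7 = 2209/7
175 < 2209/7 so t_c = 0
v_peak = √(175·7) = √1225 = 35
t_a = 35/7 = 5; t_c = 0
T = 2·5 = 10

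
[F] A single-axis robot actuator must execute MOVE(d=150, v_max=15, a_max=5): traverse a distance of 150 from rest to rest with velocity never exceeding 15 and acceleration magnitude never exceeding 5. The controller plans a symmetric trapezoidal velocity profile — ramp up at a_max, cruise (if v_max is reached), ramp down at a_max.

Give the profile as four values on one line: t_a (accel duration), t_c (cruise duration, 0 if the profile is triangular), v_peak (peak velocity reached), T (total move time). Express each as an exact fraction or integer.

(v_max)²/a_max = 15²/5 = 45
150 ≥ 45 so v_max reached
t_a = 15/5 = 3; v_peak = 15
d_cruise = 150 − 45 = 105; t_c = 105/15 = 7
T = 2·3 + 7 = 13

t_a=3 t_c=7 v_peak=15 T=13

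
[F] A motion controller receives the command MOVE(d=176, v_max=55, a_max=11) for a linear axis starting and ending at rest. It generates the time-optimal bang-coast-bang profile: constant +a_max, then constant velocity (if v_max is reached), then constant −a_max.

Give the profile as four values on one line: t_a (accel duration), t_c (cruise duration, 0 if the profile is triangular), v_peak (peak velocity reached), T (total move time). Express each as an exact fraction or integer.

(v_max)²/a_max = 55²/11 = 275
176 < 275 ⇒ no cruise
v_peak = √(176·11) = √1936 = 44
t_a = 44/11 = 4; t_c = 0
T = 2·4 = 8

t_a=4 t_c=0 v_peak=44 T=8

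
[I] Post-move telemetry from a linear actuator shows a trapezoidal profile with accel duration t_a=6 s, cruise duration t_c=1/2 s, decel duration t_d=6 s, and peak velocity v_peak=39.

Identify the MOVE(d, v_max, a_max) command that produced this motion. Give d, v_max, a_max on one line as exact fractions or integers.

d=507/2 v_max=39 a_max=13/2

a_max = 39/6 = 13/2
d_a = ½·39·6 = 117; d_c = 39·1/2 = 39/2
d = 2·117 + 39/2 = 507/2
t_c = 1/2 > 0 so v_max = 39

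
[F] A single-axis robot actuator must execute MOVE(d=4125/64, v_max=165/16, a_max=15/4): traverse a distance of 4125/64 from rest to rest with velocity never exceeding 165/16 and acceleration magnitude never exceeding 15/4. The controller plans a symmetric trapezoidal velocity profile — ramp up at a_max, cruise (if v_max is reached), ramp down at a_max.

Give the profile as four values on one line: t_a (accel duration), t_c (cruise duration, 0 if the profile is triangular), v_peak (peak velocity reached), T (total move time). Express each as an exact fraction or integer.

t_a=11/4 t_c=7/2 v_peak=165/16 T=9

(v_max)²/a_max = (165/16)²/(15/4) = 1815/64
4125/64 ≥ 1815/64 ⇒ cruise phase
t_a = (165/16)/(15/4) = 11/4; v_peak = 165/16
d_cruise = 4125/64 − 1815/64 = 1155/32; t_c = (1155/32)/(165/16) = 7/2
T = 2·11/4 + 7/2 = 9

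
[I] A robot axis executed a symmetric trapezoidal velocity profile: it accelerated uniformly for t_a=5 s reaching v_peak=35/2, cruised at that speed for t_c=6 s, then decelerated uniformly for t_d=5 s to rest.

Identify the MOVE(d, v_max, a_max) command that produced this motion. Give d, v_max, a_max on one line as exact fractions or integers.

d=385/2 v_max=35/2 a_max=7/2

a_max = (35/2)/5 = 7/2
d_a = ½·35/2·5 = 175/4; d_c = 35/2·6 = 105
d = 2·175/4 + 105 = 385/2
t_c = 6 > 0 → v_max = v_peak = 35/2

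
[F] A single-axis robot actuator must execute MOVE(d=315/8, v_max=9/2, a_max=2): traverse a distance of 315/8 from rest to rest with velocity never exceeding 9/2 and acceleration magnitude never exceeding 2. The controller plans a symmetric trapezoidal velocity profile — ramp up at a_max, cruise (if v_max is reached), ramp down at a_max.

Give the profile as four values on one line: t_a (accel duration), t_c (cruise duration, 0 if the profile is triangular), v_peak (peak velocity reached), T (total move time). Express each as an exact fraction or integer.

(v_max)²/a_max = (9/2)²/2 = 81/8
315/8 ≥ 81/8 so v_max reached
t_a = (9/2)/2 = 9/4; v_peak = 9/2
d_cruise = 315/8 − 81/8 = 117/4; t_c = (117/4)/(9/2) = 13/2
T = 2·9/4 + 13/2 = 11

t_a=9/4 t_c=13/2 v_peak=9/2 T=11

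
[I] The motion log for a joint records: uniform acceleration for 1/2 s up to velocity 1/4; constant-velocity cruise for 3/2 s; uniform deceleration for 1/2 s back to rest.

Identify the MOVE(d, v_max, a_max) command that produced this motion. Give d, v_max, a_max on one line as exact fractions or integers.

a_max = (1/4)/(1/2) = 1/2
d_a = ½·1/4·1/2 = 1/16; d_c = 1/4·3/2 = 3/8
d = 2·1/16 + 3/8 = 1/2
t_c = 3/2 > 0 → v_max = v_peak = 1/4

d=1/2 v_max=1/4 a_max=1/2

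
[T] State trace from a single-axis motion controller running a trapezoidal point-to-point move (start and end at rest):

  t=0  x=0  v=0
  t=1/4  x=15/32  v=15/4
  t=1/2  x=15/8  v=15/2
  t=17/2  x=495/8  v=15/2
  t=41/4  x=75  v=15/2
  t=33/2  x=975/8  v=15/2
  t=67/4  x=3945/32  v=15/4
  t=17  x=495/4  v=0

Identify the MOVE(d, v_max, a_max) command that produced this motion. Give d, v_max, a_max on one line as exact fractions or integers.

d=495/4 v_max=15/2 a_max=15

final state: t=17, x=495/4, v=0 → d = 495/4
a_max = (15/4−0)/(1/4−0) = 15
max v = 15/2 over t∈[1/2,33/2] → v_max = 15/2
check: 15/2·(1/2+16) = 495/4 ✓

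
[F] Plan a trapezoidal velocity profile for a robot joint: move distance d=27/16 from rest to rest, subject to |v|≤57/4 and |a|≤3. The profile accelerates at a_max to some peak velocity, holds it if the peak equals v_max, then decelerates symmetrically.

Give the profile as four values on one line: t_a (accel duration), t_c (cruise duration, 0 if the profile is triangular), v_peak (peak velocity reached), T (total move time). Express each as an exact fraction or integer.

vₘ²/aₘ = (57/4)²/3 = 1083/16
27/16 < 1083/16 so t_c = 0
v_peak = √(27/16·3) = √(81/16) = 9/4
t_a = (9/4)/3 = 3/4; t_c = 0
T = 2·3/4 = 3/2

t_a=3/4 t_c=0 v_peak=9/4 T=3/2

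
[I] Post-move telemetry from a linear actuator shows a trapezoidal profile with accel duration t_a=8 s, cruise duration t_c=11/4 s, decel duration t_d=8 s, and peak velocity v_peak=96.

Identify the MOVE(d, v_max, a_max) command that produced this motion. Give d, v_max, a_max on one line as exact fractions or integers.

a_max = 96/8 = 12
d_a = ½·96·8 = 384; d_c = 96·11/4 = 264
d = 2·384 + 264 = 1032
t_c = 11/4 > 0 so v_max = 96

d=1032 v_max=96 a_max=12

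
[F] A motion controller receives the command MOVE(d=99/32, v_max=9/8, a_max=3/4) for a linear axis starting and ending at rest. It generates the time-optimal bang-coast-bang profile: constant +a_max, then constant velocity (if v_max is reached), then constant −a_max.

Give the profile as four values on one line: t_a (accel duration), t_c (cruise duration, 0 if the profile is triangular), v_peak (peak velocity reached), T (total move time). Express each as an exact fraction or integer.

(v_max)²/a_max = (9/8)²/(3/4) = 27/16
99/32 ≥ 27/16 so v_max reached
t_a = (9/8)/(3/4) = 3/2; v_peak = 9/8
d_cruise = 99/32 − 27/16 = 45/32; t_c = (45/32)/(9/8) = 5/4
T = 2·3/2 + 5/4 = 17/4

t_a=3/2 t_c=5/4 v_peak=9/8 T=17/4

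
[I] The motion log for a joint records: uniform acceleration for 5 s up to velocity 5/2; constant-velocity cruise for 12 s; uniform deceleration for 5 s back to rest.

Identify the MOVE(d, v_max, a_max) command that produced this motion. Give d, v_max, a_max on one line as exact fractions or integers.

a_max = (5/2)/5 = 1/2
d_a = ½·5/2·5 = 25/4; d_c = 5/2·12 = 30
d = 2·25/4 + 30 = 85/2
t_c = 12 > 0 → v_max = v_peak = 5/2

d=85/2 v_max=5/2 a_max=1/2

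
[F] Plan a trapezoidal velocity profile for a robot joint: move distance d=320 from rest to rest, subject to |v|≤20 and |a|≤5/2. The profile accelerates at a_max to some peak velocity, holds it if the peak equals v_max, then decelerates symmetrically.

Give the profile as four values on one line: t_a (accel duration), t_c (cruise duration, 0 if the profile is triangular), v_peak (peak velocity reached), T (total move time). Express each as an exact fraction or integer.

t_a=8 t_c=8 v_peak=20 T=24

v_max²/a_max = 20²/(5/2) = 160
320 ≥ 160 ⇒ cruise phase
t_a = 20/(5/2) = 8; v_peak = 20
d_cruise = 320 − 160 = 160; t_c = 160/20 = 8
T = 2·8 + 8 = 24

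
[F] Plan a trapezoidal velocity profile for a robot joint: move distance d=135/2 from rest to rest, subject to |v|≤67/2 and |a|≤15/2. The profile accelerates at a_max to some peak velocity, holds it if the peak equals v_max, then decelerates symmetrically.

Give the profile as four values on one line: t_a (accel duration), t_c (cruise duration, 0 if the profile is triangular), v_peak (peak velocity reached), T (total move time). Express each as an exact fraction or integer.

vₘ²/aₘ = (67/2)²/(15/2) = 4489/30
135/2 < 4489/30 → triangular
v_peak = √(135/2·15/2) = √(2025/4) = 45/2
t_a = (45/2)/(15/2) = 3; t_c = 0
T = 2·3 = 6

t_a=3 t_c=0 v_peak=45/2 T=6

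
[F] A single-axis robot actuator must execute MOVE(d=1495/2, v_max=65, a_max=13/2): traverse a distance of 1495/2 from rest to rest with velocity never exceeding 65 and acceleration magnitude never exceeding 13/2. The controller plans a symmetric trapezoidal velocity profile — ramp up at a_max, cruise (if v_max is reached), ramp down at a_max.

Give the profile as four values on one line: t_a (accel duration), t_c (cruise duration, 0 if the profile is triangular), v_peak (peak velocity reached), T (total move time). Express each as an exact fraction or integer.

t_a=10 t_c=3/2 v_peak=65 T=43/2

vₘ²/aₘ = 65²/(13/2) = 650
1495/2 ≥ 650 so v_max reached
t_a = 65/(13/2) = 10; v_peak = 65
d_cruise = 1495/2 − 650 = 195/2; t_c = (195/2)/65 = 3/2
T = 2·10 + 3/2 = 43/2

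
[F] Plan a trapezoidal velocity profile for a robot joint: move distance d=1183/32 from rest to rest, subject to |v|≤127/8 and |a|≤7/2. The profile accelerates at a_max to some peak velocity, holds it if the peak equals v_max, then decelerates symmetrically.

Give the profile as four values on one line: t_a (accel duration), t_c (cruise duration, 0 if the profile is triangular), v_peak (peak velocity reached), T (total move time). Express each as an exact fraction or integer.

t_a=13/4 t_c=0 v_peak=91/8 T=13/2

vₘ²/aₘ = (127/8)²/(7/2) = 16129/224
1183/32 < 16129/224 → triangular
v_peak = √(1183/32·7/2) = √(8281/64) = 91/8
t_a = (91/8)/(7/2) = 13/4; t_c = 0
T = 2·13/4 = 13/2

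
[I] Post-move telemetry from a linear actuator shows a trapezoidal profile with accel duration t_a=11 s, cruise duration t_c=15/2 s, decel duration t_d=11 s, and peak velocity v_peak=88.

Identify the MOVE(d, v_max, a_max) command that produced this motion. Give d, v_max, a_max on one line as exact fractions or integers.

a_max = 88/11 = 8
d_a = ½·88·11 = 484; d_c = 88·15/2 = 660
d = 2·484 + 660 = 1628
t_c = 15/2 > 0 → v_max = v_peak = 88

d=1628 v_max=88 a_max=8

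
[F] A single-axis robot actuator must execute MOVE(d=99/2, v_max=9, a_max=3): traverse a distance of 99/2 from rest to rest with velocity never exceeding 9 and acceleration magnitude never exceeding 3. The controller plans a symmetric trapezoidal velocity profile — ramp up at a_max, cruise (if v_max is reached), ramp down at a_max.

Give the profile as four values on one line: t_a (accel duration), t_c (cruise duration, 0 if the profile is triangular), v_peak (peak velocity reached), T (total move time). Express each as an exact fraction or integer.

v_max²/a_max = 9²/3 = 27
99/2 ≥ 27 so v_max reached
t_a = 9/3 = 3; v_peak = 9
d_cruise = 99/2 − 27 = 45/2; t_c = (45/2)/9 = 5/2
T = 2·3 + 5/2 = 17/2

t_a=3 t_c=5/2 v_peak=9 T=17/2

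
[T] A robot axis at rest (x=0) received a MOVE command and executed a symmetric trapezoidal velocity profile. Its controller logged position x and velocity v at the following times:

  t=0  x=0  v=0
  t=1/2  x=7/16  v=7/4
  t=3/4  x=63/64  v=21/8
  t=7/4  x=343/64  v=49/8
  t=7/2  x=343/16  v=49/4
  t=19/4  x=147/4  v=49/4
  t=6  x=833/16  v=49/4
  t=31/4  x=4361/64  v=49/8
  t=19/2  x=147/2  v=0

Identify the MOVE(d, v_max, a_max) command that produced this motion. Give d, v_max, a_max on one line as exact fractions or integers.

final state: t=19/2, x=147/2, v=0 → d = 147/2
a_max = (7/4−0)/(1/2−0) = 7/2
max v = 49/4 over t∈[7/2,6] → v_max = 49/4
check: 49/4·(7/2+5/2) = 147/2 ✓

d=147/2 v_max=49/4 a_max=7/2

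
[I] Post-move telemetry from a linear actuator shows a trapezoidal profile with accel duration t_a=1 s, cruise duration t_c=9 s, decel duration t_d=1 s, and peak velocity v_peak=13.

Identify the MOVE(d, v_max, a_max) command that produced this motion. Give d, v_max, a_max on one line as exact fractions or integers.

a_max = 13/1 = 13
d_a = ½·13·1 = 13/2; d_c = 13·9 = 117
d = 2·13/2 + 117 = 130
t_c = 9 > 0 → v_max = v_peak = 13

d=130 v_max=13 a_max=13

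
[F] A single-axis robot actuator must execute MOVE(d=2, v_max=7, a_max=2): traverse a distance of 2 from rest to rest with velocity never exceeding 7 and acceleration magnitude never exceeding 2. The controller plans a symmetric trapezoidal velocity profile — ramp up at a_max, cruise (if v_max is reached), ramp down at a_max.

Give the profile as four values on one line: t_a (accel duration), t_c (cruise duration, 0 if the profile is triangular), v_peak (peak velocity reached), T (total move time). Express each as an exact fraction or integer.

t_a=1 t_c=0 v_peak=2 T=2

vₘ²/aₘ = 7²/2 = 49/2
2 < 49/2 → triangular
v_peak = √(2·2) = √4 = 2
t_a = 2/2 = 1; t_c = 0
T = 2·1 = 2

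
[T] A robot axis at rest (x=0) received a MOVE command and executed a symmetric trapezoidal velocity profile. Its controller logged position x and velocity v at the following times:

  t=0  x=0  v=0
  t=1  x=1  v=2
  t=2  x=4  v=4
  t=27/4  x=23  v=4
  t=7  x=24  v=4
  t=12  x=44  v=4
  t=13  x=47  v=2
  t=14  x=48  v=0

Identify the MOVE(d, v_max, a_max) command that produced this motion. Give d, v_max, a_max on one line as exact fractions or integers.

final state: t=14, x=48, v=0 → d = 48
a_max = (2−0)/(1−0) = 2
max v = 4 over t∈[2,12] → v_max = 4
check: 4·(2+10) = 48 ✓

d=48 v_max=4 a_max=2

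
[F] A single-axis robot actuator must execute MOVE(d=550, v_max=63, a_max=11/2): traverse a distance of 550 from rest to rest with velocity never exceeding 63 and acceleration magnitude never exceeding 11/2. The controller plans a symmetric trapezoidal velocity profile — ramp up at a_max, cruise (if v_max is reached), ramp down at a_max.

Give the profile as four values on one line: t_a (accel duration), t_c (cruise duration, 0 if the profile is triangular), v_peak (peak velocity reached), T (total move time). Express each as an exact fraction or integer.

v_max²/a_max = 63²/(11/2) = 7938/11
550 < 7938/11 → triangular
v_peak = √(550·11/2) = √3025 = 55
t_a = 55/(11/2) = 10; t_c = 0
T = 2·10 = 20

t_a=10 t_c=0 v_peak=55 T=20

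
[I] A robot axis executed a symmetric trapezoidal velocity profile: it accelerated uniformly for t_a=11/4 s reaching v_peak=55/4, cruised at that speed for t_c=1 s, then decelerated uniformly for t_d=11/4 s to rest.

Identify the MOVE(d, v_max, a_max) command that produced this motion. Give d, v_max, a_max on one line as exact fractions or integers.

d=825/16 v_max=55/4 a_max=5

a_max = (55/4)/(11/4) = 5
d_a = ½·55/4·11/4 = 605/32; d_c = 55/4·1 = 55/4
d = 2·605/32 + 55/4 = 825/16
t_c = 1 > 0 → v_max = v_peak = 55/4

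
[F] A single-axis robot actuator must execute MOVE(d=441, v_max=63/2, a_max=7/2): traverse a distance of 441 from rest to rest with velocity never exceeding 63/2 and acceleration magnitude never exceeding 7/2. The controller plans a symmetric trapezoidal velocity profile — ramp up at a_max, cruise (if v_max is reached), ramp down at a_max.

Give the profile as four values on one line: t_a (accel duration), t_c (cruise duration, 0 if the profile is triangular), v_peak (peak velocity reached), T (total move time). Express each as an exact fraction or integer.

t_a=9 t_c=5 v_peak=63/2 T=23

vₘ²/aₘ = (63/2)²/(7/2) = 567/2
441 ≥ 567/2 so v_max reached
t_a = (63/2)/(7/2) = 9; v_peak = 63/2
d_cruise = 441 − 567/2 = 315/2; t_c = (315/2)/(63/2) = 5
T = 2·9 + 5 = 23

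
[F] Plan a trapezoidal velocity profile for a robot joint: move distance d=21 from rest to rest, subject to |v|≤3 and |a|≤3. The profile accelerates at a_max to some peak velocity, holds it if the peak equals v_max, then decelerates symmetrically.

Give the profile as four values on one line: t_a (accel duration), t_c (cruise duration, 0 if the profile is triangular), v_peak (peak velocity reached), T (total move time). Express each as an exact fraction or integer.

t_a=1 t_c=6 v_peak=3 T=8

vₘ²/aₘ = 3²/3 = 3
21 ≥ 3 → trapezoidal
t_a = 3/3 = 1; v_peak = 3
d_cruise = 21 − 3 = 18; t_c = 18/3 = 6
T = 2·1 + 6 = 8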